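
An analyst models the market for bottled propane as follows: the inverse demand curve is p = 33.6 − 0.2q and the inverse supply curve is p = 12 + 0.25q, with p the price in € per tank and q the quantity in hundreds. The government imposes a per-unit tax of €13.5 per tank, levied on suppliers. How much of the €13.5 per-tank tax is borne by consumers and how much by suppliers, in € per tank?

Rewrite in direct form: qd = 168 − 5p and qs = 4p − 48.
Before the tax: set 168 − 5p = 4p − 48 → p* = €24, q* = 48.
With the tax collected from suppliers, supply shifts: qs = 4(p − 13.5) − 48.
Solving gives q = 18 with consumers paying €30 and suppliers receiving €16.5 (the €13.5 wedge).
Burden on consumers: €6; on suppliers: €7.5. (They sum to €13.5.)
The less price-elastic side of the market bears the larger share of a per-unit tax.

Consumers bear €6 per tank; suppliers bear €7.5 per tank.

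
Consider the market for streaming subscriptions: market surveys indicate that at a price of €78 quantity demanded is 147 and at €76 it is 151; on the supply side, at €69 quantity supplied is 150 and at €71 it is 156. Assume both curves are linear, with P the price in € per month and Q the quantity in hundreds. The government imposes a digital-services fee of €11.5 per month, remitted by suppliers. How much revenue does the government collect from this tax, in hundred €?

Demand slope: (151 − 147)/(76 − 78) = -2, so Qd = 303 − 2P.
Supply slope: (156 − 150)/(71 − 69) = 3, so Qs = 3P − 57.
Without the tax, 303 − 2P = 3P − 57 gives 5P = 360, so P* = €72 and Q* = 159.
With the tax collected from suppliers, supply shifts: Qs = 3(P − 11.5) − 57.
New equilibrium: buyers pay €78.9, suppliers receive €67.4, Q = 145.2. (Wedge: Pb − Ps = 11.5.)
Revenue = t · Q = 11.5 · 145.2 = €1669.8.

Tax revenue = €1669.8 hundred.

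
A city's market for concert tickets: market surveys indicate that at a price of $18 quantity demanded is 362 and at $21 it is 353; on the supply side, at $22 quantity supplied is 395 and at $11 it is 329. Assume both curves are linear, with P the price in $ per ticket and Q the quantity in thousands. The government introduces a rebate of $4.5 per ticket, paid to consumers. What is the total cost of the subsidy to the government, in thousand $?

Demand slope: (353 − 362)/(21 − 18) = -3, so Qd = 416 − 3P.
Supply slope: (329 − 395)/(11 − 22) = 6, so Qs = 6P + 263.
Before the subsidy: set 416 − 3P = 6P + 263 → P* = $17, Q* = 365.
With a per-unit subsidy paid to consumers, each effectively pays P − 4.5, so demand becomes Qd = 416 − 3(P − 4.5).
Solving gives Q = 374 with consumers paying $14 and producers receiving $18.5 (the $4.5 wedge).
Outlay = t · Q = 4.5 · 374 = $1683.

Government outlay = $1683 thousand.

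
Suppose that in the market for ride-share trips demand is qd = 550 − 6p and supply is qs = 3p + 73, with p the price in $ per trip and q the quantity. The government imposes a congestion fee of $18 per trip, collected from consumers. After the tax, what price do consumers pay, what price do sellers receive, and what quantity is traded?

Consumers pay $59; sellers receive $41; quantity = 196.

Without the tax, 550 − 6p = 3p + 73 gives 9p = 477, so p* = $53 and q* = 232.
With the tax collected from consumers, demand (in seller-price terms) shifts: qd = 550 − 6(p + 18).
Solving gives q = 196 with consumers paying $59 and sellers receiving $41 (the $18 wedge).
The less price-elastic side of the market bears the larger share of a per-unit tax.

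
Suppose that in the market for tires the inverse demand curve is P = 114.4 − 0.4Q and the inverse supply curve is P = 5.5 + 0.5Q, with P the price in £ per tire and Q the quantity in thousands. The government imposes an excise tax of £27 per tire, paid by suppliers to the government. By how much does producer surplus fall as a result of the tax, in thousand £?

Producer surplus falls by £1590 thousand.

Inverting to Q(P) form: Qd = 286 − 2.5P; Qs = 2P − 11.
Without the tax, 286 − 2.5P = 2P − 11 gives 4.5P = 297, so P* = £66 and Q* = 121.
With the tax collected from suppliers, supply shifts: Qs = 2(P − 27) − 11.
Solving gives Q = 91 with consumers paying £78 and suppliers receiving £51 (the £27 wedge).
ΔPS is the trapezoid between Q = 91 and Q = 121 of height £15: ½ · (121 + 91) · 15 = £1590.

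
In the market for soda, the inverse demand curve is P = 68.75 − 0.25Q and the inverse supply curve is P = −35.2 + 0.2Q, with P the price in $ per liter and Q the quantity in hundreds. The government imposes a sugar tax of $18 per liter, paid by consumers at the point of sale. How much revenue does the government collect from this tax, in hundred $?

Rewrite in direct form: Qd = 275 − 4P and Qs = 5P + 176.
Before the tax: set 275 − 4P = 5P + 176 → P* = $11, Q* = 231.
With the tax collected from consumers, demand (in seller-price terms) shifts: Qd = 275 − 4(P + 18).
New equilibrium: consumers pay $21, sellers receive $3, Q = 191. (Wedge: Pb − Ps = 18.)
Revenue = t · Q = 18 · 191 = $3438.

Tax revenue = $3438 hundred.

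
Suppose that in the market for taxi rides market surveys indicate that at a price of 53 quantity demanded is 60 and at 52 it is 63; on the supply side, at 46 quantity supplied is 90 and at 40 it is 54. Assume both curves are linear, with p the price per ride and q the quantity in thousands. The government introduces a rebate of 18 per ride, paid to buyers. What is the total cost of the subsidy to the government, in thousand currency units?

Government outlay = 2160 thousand.

Demand slope: (63 − 60)/(52 − 53) = -3, so qd = 219 − 3p.
Supply slope: (54 − 90)/(40 − 46) = 6, so qs = 6p − 186.
Before the subsidy: set 219 − 3p = 6p − 186 → p* = 45, q* = 84.
With a per-unit subsidy paid to buyers, each effectively pays p − 18, so demand becomes qd = 219 − 3(p − 18).
Solving gives q = 120 with buyers paying 33 and producers receiving 51 (the 18 wedge).
Outlay = t · Q = 18 · 120 = 2160.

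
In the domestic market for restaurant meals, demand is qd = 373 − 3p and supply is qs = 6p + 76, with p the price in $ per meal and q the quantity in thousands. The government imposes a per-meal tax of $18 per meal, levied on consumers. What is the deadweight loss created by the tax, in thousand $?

Deadweight loss = $324 thousand.

Without the tax, 373 − 3p = 6p + 76 gives 9p = 297, so p* = $33 and q* = 274.
With the tax collected from consumers, demand (in seller-price terms) shifts: qd = 373 − 3(p + 18).
Solving gives q = 238 with consumers paying $45 and suppliers receiving $27 (the $18 wedge).
Quantity falls by |ΔQ| = |274 − 238| = 36.
DWL = ½ · t · |ΔQ| = ½ · 18 · 36 = $324.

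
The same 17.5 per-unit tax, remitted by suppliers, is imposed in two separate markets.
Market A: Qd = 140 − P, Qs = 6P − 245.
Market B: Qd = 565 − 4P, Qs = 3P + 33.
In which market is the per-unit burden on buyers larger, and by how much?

Market A, by 7.5.

Market A: pre-tax P* = 55, Q* = 85; post-tax Q = 70; per-unit burden on buyers = 15.
Market B: pre-tax P* = 76, Q* = 261; post-tax Q = 231; per-unit burden on buyers = 7.5.
Difference: 15 vs 7.5 → market A is larger by 7.5.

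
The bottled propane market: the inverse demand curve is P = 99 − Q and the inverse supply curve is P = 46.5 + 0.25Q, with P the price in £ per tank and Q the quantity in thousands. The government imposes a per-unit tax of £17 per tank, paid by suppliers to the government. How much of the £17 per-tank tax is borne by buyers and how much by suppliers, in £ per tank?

Buyers bear £13.6 per tank; suppliers bear £3.4 per tank.

Inverting to Q(P) form: Qd = 99 − P; Qs = 4P − 186.
Without the tax, 99 − P = 4P − 186 gives 5P = 285, so P* = £57 and Q* = 42.
With the tax collected from suppliers, supply shifts: Qs = 4(P − 17) − 186.
New equilibrium: buyers pay £70.6, suppliers receive £53.6, Q = 28.4. (Wedge: Pb − Ps = 17.)
Burden on buyers: £13.6; on suppliers: £3.4. (They sum to £17.)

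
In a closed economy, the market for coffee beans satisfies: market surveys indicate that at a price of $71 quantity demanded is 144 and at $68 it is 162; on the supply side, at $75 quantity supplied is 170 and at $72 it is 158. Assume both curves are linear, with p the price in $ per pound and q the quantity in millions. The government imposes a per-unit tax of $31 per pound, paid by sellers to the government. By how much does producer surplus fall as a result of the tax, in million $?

Demand slope: (162 − 144)/(68 − 71) = -6, so qd = 570 − 6p.
Supply slope: (158 − 170)/(72 − 75) = 4, so qs = 4p − 130.
Before the tax: set 570 − 6p = 4p − 130 → p* = $70, q* = 150.
With the tax collected from sellers, supply shifts: qs = 4(p − 31) − 130.
Solving gives q = 75.6 with buyers paying $82.4 and sellers receiving $51.4 (the $31 wedge).
ΔPS is the trapezoid between Q = 75.6 and Q = 150 of height $18.6: ½ · (150 + 75.6) · 18.6 = $2098.08.

Producer surplus falls by $2098.08 million.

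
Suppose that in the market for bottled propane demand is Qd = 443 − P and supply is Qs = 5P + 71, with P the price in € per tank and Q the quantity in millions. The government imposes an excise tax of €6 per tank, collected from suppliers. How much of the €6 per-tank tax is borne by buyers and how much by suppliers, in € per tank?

Before the tax: set 443 − P = 5P + 71 → P* = €62, Q* = 381.
With the tax collected from suppliers, supply shifts: Qs = 5(P − 6) + 71.
New equilibrium: buyers pay €67, suppliers receive €61, Q = 376. (Wedge: Pb − Ps = 6.)
Burden on buyers: €5; on suppliers: €1. (They sum to €6.)

Buyers bear €5 per tank; suppliers bear €1 per tank.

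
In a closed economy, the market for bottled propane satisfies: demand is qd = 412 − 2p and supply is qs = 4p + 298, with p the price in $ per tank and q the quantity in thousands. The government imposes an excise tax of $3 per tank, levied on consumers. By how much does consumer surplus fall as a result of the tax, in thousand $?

Consumer surplus falls by $744 thousand.

Without the tax, 412 − 2p = 4p + 298 gives 6p = 114, so p* = $19 and q* = 374.
With the tax collected from consumers, demand (in seller-price terms) shifts: qd = 412 − 2(p + 3).
Solving gives q = 370 with consumers paying $21 and producers receiving $18 (the $3 wedge).
ΔCS is the trapezoid between Q = 370 and Q = 374 of height $2: ½ · (374 + 370) · 2 = $744.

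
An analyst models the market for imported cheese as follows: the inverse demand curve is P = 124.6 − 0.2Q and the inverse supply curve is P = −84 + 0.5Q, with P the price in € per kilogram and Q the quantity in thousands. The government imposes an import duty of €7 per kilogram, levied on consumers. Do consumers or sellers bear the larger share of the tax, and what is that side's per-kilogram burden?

Sellers bear the larger share: €5 per kilogram.

Inverting to Q(P) form: Qd = 623 − 5P; Qs = 2P + 168.
Without the tax, 623 − 5P = 2P + 168 gives 7P = 455, so P* = €65 and Q* = 298.
With the tax collected from consumers, demand (in seller-price terms) shifts: Qd = 623 − 5(P + 7).
New equilibrium: consumers pay €67, sellers receive €60, Q = 288. (Wedge: Pb − Ps = 7.)
Per-kilogram burden: consumers €2, sellers €5.
Sellers take the larger share because supply is less price-elastic here (demand slope 5 vs supply slope 2).
The less price-elastic side of the market bears the larger share of a per-unit tax.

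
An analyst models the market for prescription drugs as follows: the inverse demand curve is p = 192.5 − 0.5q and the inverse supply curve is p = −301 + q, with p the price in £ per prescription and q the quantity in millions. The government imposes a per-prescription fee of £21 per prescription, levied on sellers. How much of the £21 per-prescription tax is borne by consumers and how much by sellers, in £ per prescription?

Rewrite in direct form: qd = 385 − 2p and qs = p + 301.
Without the tax, 385 − 2p = p + 301 gives 3p = 84, so p* = £28 and q* = 329.
With the tax collected from sellers, supply shifts: qs = (p − 21) + 301.
Solving gives q = 315 with consumers paying £35 and sellers receiving £14 (the £21 wedge).
Burden on consumers: £7; on sellers: £14. (They sum to £21.)
The less price-elastic side of the market bears the larger share of a per-unit tax.

Consumers bear £7 per prescription; sellers bear £14 per prescription.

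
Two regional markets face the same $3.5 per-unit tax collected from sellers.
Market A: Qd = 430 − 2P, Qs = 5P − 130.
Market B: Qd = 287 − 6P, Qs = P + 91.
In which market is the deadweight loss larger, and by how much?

Market A, by $3.5.

Market A: pre-tax P* = $80, Q* = 270; post-tax Q = 265; deadweight loss = $8.75.
Market B: pre-tax P* = $28, Q* = 119; post-tax Q = 116; deadweight loss = $5.25.
Difference: $8.75 vs $5.25 → market A is larger by $3.5.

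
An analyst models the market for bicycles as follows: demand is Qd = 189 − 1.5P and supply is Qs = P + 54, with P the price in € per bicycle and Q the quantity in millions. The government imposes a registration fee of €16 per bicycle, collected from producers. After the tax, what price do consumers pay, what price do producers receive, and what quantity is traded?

Consumers pay €60.4; producers receive €44.4; quantity = 98.4.

Before the tax: set 189 − 1.5P = P + 54 → P* = €54, Q* = 108.
With the tax collected from producers, supply shifts: Qs = (P − 16) + 54.
Solving gives Q = 98.4 with consumers paying €60.4 and producers receiving €44.4 (the €16 wedge).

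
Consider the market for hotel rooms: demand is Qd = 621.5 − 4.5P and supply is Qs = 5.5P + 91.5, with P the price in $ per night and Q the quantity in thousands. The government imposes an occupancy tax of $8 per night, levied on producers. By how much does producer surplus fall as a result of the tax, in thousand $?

Producer surplus falls by $1343.16 thousand.

Without the tax, 621.5 − 4.5P = 5.5P + 91.5 gives 10P = 530, so P* = $53 and Q* = 383.
With the tax collected from producers, supply shifts: Qs = 5.5(P − 8) + 91.5.
New equilibrium: consumers pay $57.4, producers receive $49.4, Q = 363.2. (Wedge: Pb − Ps = 8.)
ΔPS is the trapezoid between Q = 363.2 and Q = 383 of height $3.6: ½ · (383 + 363.2) · 3.6 = $1343.16.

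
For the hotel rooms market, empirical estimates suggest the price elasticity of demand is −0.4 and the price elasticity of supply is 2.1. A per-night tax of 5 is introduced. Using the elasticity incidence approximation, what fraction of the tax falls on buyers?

Incidence ratio: buyers' share ≈ εs / (εs + |εd|) = 2.1 / (2.1 + 0.4) = 0.84.
Supply is the more elastic side, so buyers bear the larger share.

Buyers' share ≈ 0.84.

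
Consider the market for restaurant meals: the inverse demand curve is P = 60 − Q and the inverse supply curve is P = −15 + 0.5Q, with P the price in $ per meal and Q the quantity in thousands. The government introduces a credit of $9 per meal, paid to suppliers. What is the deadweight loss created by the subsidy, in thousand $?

Deadweight loss = $27 thousand.

Inverting to Q(P) form: Qd = 60 − P; Qs = 2P + 30.
Before the subsidy: set 60 − P = 2P + 30 → P* = $10, Q* = 50.
With a per-unit subsidy paid to suppliers, each receives P + 9 per unit sold, so supply becomes Qs = 2(P + 9) + 30.
New equilibrium: consumers pay $4, suppliers receive $13, Q = 56. (Wedge: Pb − Ps = −9.)
Quantity rises by |ΔQ| = |50 − 56| = 6.
DWL = ½ · t · |ΔQ| = ½ · 9 · 6 = $27.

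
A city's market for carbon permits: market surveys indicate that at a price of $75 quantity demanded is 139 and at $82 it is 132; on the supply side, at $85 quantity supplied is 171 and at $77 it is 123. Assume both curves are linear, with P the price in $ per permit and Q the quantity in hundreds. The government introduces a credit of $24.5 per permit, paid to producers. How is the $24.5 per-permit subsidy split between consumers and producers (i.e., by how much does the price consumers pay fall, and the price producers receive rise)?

Demand slope: (132 − 139)/(82 − 75) = -1, so Qd = 214 − P.
Supply slope: (123 − 171)/(77 − 85) = 6, so Qs = 6P − 339.
Before the subsidy: set 214 − P = 6P − 339 → P* = $79, Q* = 135.
With a per-unit subsidy paid to producers, each receives P + 24.5 per unit sold, so supply becomes Qs = 6(P + 24.5) − 339.
Solving gives Q = 156 with consumers paying $58 and producers receiving $82.5 (the $24.5 wedge).
Gain to consumers: $21; to producers: $3.5. (They sum to $24.5.)

Consumers gain $21 per permit; producers gain $3.5 per permit.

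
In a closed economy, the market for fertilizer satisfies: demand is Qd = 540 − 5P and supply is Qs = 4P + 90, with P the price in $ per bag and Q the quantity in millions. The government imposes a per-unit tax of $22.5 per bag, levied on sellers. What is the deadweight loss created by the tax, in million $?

Before the tax: set 540 − 5P = 4P + 90 → P* = $50, Q* = 290.
With the tax collected from sellers, supply shifts: Qs = 4(P − 22.5) + 90.
Solving gives Q = 240 with buyers paying $60 and sellers receiving $37.5 (the $22.5 wedge).
Quantity falls by |ΔQ| = |290 − 240| = 50.
DWL = ½ · t · |ΔQ| = ½ · 22.5 · 50 = $562.5.

Deadweight loss = $562.5 million.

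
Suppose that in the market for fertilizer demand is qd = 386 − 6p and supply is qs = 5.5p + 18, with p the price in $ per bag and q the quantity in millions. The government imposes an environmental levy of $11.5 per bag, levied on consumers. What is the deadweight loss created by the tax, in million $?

Deadweight loss = $189.75 million.

Without the tax, 386 − 6p = 5.5p + 18 gives 11.5p = 368, so p* = $32 and q* = 194.
With the tax collected from consumers, demand (in seller-price terms) shifts: qd = 386 − 6(p + 11.5).
New equilibrium: consumers pay $37.5, suppliers receive $26, q = 161. (Wedge: pb − ps = 11.5.)
Quantity falls by |ΔQ| = |194 − 161| = 33.
DWL = ½ · t · |ΔQ| = ½ · 11.5 · 33 = $189.75.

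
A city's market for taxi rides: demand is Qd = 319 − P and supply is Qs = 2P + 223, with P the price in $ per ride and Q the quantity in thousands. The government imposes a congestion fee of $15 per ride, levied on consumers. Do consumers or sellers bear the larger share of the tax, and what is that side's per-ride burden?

Before the tax: set 319 − P = 2P + 223 → P* = $32, Q* = 287.
With the tax collected from consumers, demand (in seller-price terms) shifts: Qd = 319 − (P + 15).
Solving gives Q = 277 with consumers paying $42 and sellers receiving $27 (the $15 wedge).
Per-ride burden: consumers $10, sellers $5.
Consumers take the larger share because demand is less price-elastic here (demand slope 1 vs supply slope 2).

Consumers bear the larger share: $10 per ride.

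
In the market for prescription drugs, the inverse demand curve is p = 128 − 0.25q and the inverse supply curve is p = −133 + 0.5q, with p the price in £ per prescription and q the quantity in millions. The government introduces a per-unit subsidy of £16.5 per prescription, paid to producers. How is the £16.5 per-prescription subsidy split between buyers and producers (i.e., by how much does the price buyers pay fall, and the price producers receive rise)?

Buyers gain £5.5 per prescription; producers gain £11 per prescription.

Rewrite in direct form: qd = 512 − 4p and qs = 2p + 266.
Without the subsidy, 512 − 4p = 2p + 266 gives 6p = 246, so p* = £41 and q* = 348.
With a per-unit subsidy paid to producers, each receives p + 16.5 per unit sold, so supply becomes qs = 2(p + 16.5) + 266.
New equilibrium: buyers pay £35.5, producers receive £52, q = 370. (Wedge: pb − ps = −16.5.)
Gain to buyers: £5.5; to producers: £11. (They sum to £16.5.)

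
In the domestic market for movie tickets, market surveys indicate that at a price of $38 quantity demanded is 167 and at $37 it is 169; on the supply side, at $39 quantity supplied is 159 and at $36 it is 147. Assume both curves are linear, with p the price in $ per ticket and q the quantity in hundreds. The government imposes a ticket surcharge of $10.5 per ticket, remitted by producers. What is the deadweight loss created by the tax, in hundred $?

Demand slope: (169 − 167)/(37 − 38) = -2, so qd = 243 − 2p.
Supply slope: (147 − 159)/(36 − 39) = 4, so qs = 4p + 3.
Without the tax, 243 − 2p = 4p + 3 gives 6p = 240, so p* = $40 and q* = 163.
With the tax collected from producers, supply shifts: qs = 4(p − 10.5) + 3.
New equilibrium: consumers pay $47, producers receive $36.5, q = 149. (Wedge: pb − ps = 10.5.)
Quantity falls by |ΔQ| = |163 − 149| = 14.
DWL = ½ · t · |ΔQ| = ½ · 10.5 · 14 = $73.5.

Deadweight loss = $73.5 hundred.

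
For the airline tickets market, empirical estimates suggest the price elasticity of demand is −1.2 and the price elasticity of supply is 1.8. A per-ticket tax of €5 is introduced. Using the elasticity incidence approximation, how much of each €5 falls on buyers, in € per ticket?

Buyers bear ≈ €3 per ticket.

Incidence ratio: buyers' share ≈ εs / (εs + |εd|) = 1.8 / (1.8 + 1.2) = 0.6.
So buyers bear ≈ 0.6 × €5 = €3; sellers bear €2.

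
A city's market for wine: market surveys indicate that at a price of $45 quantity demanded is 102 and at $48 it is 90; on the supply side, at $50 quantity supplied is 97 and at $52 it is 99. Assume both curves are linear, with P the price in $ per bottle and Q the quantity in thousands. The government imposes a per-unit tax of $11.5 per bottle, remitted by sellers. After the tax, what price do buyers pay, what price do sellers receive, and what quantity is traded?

Buyers pay $49.3; sellers receive $37.8; quantity = 84.8.

Demand slope: (90 − 102)/(48 − 45) = -4, so Qd = 282 − 4P.
Supply slope: (99 − 97)/(52 − 50) = 1, so Qs = P + 47.
Without the tax, 282 − 4P = P + 47 gives 5P = 235, so P* = $47 and Q* = 94.
With the tax collected from sellers, supply shifts: Qs = (P − 11.5) + 47.
Solving gives Q = 84.8 with buyers paying $49.3 and sellers receiving $37.8 (the $11.5 wedge).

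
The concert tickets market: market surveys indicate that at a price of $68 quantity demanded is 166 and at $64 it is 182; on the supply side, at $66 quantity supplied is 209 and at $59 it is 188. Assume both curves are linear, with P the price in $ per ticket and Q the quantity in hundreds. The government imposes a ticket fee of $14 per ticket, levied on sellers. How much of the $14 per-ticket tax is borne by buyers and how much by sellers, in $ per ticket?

Demand slope: (182 − 166)/(64 − 68) = -4, so Qd = 438 − 4P.
Supply slope: (188 − 209)/(59 − 66) = 3, so Qs = 3P + 11.
Before the tax: set 438 − 4P = 3P + 11 → P* = $61, Q* = 194.
With the tax collected from sellers, supply shifts: Qs = 3(P − 14) + 11.
New equilibrium: buyers pay $67, sellers receive $53, Q = 170. (Wedge: Pb − Ps = 14.)
Burden on buyers: $6; on sellers: $8. (They sum to $14.)
The less price-elastic side of the market bears the larger share of a per-unit tax.

Buyers bear $6 per ticket; sellers bear $8 per ticket.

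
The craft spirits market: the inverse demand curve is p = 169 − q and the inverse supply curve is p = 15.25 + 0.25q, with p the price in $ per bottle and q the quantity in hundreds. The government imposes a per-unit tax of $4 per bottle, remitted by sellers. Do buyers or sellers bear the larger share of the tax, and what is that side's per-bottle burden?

Buyers bear the larger share: $3.2 per bottle.

Inverting to q(p) form: qd = 169 − p; qs = 4p − 61.
Before the tax: set 169 − p = 4p − 61 → p* = $46, q* = 123.
With the tax collected from sellers, supply shifts: qs = 4(p − 4) − 61.
Solving gives q = 119.8 with buyers paying $49.2 and sellers receiving $45.2 (the $4 wedge).
Per-bottle burden: buyers $3.2, sellers $0.8.
Buyers take the larger share because demand is less price-elastic here (demand slope 1 vs supply slope 4).
The less price-elastic side of the market bears the larger share of a per-unit tax.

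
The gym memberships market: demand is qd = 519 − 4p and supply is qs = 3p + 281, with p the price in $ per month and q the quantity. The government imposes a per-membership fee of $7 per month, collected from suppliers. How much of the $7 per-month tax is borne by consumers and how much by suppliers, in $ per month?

Consumers bear $3 per month; suppliers bear $4 per month.

Before the tax: set 519 − 4p = 3p + 281 → p* = $34, q* = 383.
With the tax collected from suppliers, supply shifts: qs = 3(p − 7) + 281.
Solving gives q = 371 with consumers paying $37 and suppliers receiving $30 (the $7 wedge).
Burden on consumers: $3; on suppliers: $4. (They sum to $7.)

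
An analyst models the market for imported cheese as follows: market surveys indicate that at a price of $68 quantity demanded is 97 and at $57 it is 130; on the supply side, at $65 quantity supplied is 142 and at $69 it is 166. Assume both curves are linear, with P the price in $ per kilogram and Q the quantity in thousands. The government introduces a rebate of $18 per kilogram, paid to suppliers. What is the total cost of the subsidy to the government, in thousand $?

Government outlay = $2772 thousand.

Demand slope: (130 − 97)/(57 − 68) = -3, so Qd = 301 − 3P.
Supply slope: (166 − 142)/(69 − 65) = 6, so Qs = 6P − 248.
Before the subsidy: set 301 − 3P = 6P − 248 → P* = $61, Q* = 118.
With a per-unit subsidy paid to suppliers, each receives P + 18 per unit sold, so supply becomes Qs = 6(P + 18) − 248.
Solving gives Q = 154 with buyers paying $49 and suppliers receiving $67 (the $18 wedge).
Outlay = t · Q = 18 · 154 = $2772.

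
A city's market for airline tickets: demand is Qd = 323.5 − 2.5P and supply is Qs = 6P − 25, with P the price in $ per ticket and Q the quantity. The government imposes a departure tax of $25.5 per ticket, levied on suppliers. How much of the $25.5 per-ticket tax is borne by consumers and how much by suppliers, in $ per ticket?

Without the tax, 323.5 − 2.5P = 6P − 25 gives 8.5P = 348.5, so P* = $41 and Q* = 221.
With the tax collected from suppliers, supply shifts: Qs = 6(P − 25.5) − 25.
Solving gives Q = 176 with consumers paying $59 and suppliers receiving $33.5 (the $25.5 wedge).
Burden on consumers: $18; on suppliers: $7.5. (They sum to $25.5.)
The less price-elastic side of the market bears the larger share of a per-unit tax.

Consumers bear $18 per ticket; suppliers bear $7.5 per ticket.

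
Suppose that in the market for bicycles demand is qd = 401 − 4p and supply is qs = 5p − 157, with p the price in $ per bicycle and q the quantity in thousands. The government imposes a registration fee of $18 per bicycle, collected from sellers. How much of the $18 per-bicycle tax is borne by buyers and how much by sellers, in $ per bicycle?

Without the tax, 401 − 4p = 5p − 157 gives 9p = 558, so p* = $62 and q* = 153.
With the tax collected from sellers, supply shifts: qs = 5(p − 18) − 157.
Solving gives q = 113 with buyers paying $72 and sellers receiving $54 (the $18 wedge).
Burden on buyers: $10; on sellers: $8. (They sum to $18.)
The less price-elastic side of the market bears the larger share of a per-unit tax.

Buyers bear $10 per bicycle; sellers bear $8 per bicycle.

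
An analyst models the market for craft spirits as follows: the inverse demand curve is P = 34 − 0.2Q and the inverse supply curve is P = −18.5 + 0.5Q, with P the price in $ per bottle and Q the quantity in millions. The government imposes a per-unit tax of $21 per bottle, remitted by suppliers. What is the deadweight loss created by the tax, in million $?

Deadweight loss = $315 million.

Inverting to Q(P) form: Qd = 170 − 5P; Qs = 2P + 37.
Without the tax, 170 − 5P = 2P + 37 gives 7P = 133, so P* = $19 and Q* = 75.
With the tax collected from suppliers, supply shifts: Qs = 2(P − 21) + 37.
Solving gives Q = 45 with buyers paying $25 and suppliers receiving $4 (the $21 wedge).
Quantity falls by |ΔQ| = |75 − 45| = 30.
DWL = ½ · t · |ΔQ| = ½ · 21 · 30 = $315.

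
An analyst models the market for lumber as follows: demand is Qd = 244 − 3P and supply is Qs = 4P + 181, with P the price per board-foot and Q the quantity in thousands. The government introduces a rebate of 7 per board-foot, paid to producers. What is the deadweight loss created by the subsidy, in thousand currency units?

Without the subsidy, 244 − 3P = 4P + 181 gives 7P = 63, so P* = 9 and Q* = 217.
With a per-unit subsidy paid to producers, each receives P + 7 per unit sold, so supply becomes Qs = 4(P + 7) + 181.
Solving gives Q = 229 with buyers paying 5 and producers receiving 12 (the 7 wedge).
Quantity rises by |ΔQ| = |217 − 229| = 12.
DWL = ½ · t · |ΔQ| = ½ · 7 · 12 = 42.

Deadweight loss = 42 thousand.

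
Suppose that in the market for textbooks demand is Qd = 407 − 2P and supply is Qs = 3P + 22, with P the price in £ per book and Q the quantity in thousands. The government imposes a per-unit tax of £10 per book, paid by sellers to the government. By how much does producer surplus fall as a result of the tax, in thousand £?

Producer surplus falls by £988 thousand.

Without the tax, 407 − 2P = 3P + 22 gives 5P = 385, so P* = £77 and Q* = 253.
With the tax collected from sellers, supply shifts: Qs = 3(P − 10) + 22.
New equilibrium: buyers pay £83, sellers receive £73, Q = 241. (Wedge: Pb − Ps = 10.)
ΔPS is the trapezoid between Q = 241 and Q = 253 of height £4: ½ · (253 + 241) · 4 = £988.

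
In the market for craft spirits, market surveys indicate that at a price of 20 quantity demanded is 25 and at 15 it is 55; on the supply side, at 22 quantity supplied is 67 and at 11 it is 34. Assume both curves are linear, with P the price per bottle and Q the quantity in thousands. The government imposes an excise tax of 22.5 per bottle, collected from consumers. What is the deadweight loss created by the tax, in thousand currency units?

Deadweight loss = 506.25 thousand.

Demand slope: (55 − 25)/(15 − 20) = -6, so Qd = 145 − 6P.
Supply slope: (34 − 67)/(11 − 22) = 3, so Qs = 3P + 1.
Without the tax, 145 − 6P = 3P + 1 gives 9P = 144, so P* = 16 and Q* = 49.
With the tax collected from consumers, demand (in seller-price terms) shifts: Qd = 145 − 6(P + 22.5).
New equilibrium: consumers pay 23.5, suppliers receive 1, Q = 4. (Wedge: Pb − Ps = 22.5.)
Quantity falls by |ΔQ| = |49 − 4| = 45.
DWL = ½ · t · |ΔQ| = ½ · 22.5 · 45 = 506.25.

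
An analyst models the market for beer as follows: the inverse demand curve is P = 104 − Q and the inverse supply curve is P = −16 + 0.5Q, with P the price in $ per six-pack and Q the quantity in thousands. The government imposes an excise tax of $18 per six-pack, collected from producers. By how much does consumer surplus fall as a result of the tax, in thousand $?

Inverting to Q(P) form: Qd = 104 − P; Qs = 2P + 32.
Before the tax: set 104 − P = 2P + 32 → P* = $24, Q* = 80.
With the tax collected from producers, supply shifts: Qs = 2(P − 18) + 32.
Solving gives Q = 68 with buyers paying $36 and producers receiving $18 (the $18 wedge).
ΔCS is the trapezoid between Q = 68 and Q = 80 of height $12: ½ · (80 + 68) · 12 = $888.

Consumer surplus falls by $888 thousand.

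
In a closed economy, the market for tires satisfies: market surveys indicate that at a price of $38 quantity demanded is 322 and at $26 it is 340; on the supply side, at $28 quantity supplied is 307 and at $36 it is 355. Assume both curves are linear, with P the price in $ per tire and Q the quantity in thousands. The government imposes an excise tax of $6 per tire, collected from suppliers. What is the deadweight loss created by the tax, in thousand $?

Demand slope: (340 − 322)/(26 − 38) = -1.5, so Qd = 379 − 1.5P.
Supply slope: (355 − 307)/(36 − 28) = 6, so Qs = 6P + 139.
Before the tax: set 379 − 1.5P = 6P + 139 → P* = $32, Q* = 331.
With the tax collected from suppliers, supply shifts: Qs = 6(P − 6) + 139.
New equilibrium: consumers pay $36.8, suppliers receive $30.8, Q = 323.8. (Wedge: Pb − Ps = 6.)
Quantity falls by |ΔQ| = |331 − 323.8| = 7.2.
DWL = ½ · t · |ΔQ| = ½ · 6 · 7.2 = $21.6.

Deadweight loss = $21.6 thousand.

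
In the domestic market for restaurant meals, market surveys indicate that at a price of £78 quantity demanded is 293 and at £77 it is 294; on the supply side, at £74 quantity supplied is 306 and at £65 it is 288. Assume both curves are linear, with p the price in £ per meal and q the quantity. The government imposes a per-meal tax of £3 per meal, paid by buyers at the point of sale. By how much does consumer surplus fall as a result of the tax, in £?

Consumer surplus falls by £598.

Demand slope: (294 − 293)/(77 − 78) = -1, so qd = 371 − p.
Supply slope: (288 − 306)/(65 − 74) = 2, so qs = 2p + 158.
Without the tax, 371 − p = 2p + 158 gives 3p = 213, so p* = £71 and q* = 300.
With the tax collected from buyers, demand (in seller-price terms) shifts: qd = 371 − (p + 3).
Solving gives q = 298 with buyers paying £73 and producers receiving £70 (the £3 wedge).
ΔCS is the trapezoid between Q = 298 and Q = 300 of height £2: ½ · (300 + 298) · 2 = £598.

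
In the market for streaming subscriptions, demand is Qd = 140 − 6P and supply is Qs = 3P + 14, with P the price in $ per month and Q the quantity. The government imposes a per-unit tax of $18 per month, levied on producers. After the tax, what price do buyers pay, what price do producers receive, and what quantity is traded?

Without the tax, 140 − 6P = 3P + 14 gives 9P = 126, so P* = $14 and Q* = 56.
With the tax collected from producers, supply shifts: Qs = 3(P − 18) + 14.
Solving gives Q = 20 with buyers paying $20 and producers receiving $2 (the $18 wedge).

Buyers pay $20; producers receive $2; quantity = 20.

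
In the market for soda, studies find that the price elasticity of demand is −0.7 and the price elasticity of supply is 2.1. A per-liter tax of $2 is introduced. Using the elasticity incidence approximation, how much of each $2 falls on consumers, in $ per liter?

Consumers bear ≈ $1.5 per liter.

Incidence ratio: consumers' share ≈ εs / (εs + |εd|) = 2.1 / (2.1 + 0.7) = 0.75.
So consumers bear ≈ 0.75 × $2 = $1.5; sellers bear $0.5.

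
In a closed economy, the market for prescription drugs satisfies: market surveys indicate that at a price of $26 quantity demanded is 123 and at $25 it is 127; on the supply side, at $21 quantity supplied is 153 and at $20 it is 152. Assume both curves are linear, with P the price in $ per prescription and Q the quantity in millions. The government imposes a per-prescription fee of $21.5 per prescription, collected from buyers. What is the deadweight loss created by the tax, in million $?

Deadweight loss = $184.9 million.

Demand slope: (127 − 123)/(25 − 26) = -4, so Qd = 227 − 4P.
Supply slope: (152 − 153)/(20 − 21) = 1, so Qs = P + 132.
Before the tax: set 227 − 4P = P + 132 → P* = $19, Q* = 151.
With the tax collected from buyers, demand (in seller-price terms) shifts: Qd = 227 − 4(P + 21.5).
New equilibrium: buyers pay $23.3, suppliers receive $1.8, Q = 133.8. (Wedge: Pb − Ps = 21.5.)
Quantity falls by |ΔQ| = |151 − 133.8| = 17.2.
DWL = ½ · t · |ΔQ| = ½ · 21.5 · 17.2 = $184.9.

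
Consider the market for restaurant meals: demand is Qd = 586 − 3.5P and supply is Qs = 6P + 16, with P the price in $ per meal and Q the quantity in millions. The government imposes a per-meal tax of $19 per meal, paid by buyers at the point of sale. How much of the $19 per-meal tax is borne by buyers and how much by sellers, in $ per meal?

Buyers bear $12 per meal; sellers bear $7 per meal.

Without the tax, 586 − 3.5P = 6P + 16 gives 9.5P = 570, so P* = $60 and Q* = 376.
With the tax collected from buyers, demand (in seller-price terms) shifts: Qd = 586 − 3.5(P + 19).
Solving gives Q = 334 with buyers paying $72 and sellers receiving $53 (the $19 wedge).
Burden on buyers: $12; on sellers: $7. (They sum to $19.)
The less price-elastic side of the market bears the larger share of a per-unit tax.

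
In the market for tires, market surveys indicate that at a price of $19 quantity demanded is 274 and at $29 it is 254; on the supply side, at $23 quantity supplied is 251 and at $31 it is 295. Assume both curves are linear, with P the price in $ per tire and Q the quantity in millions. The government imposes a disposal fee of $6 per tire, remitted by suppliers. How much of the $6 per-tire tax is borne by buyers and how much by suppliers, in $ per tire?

Demand slope: (254 − 274)/(29 − 19) = -2, so Qd = 312 − 2P.
Supply slope: (295 − 251)/(31 − 23) = 5.5, so Qs = 5.5P + 124.5.
Before the tax: set 312 − 2P = 5.5P + 124.5 → P* = $25, Q* = 262.
With the tax collected from suppliers, supply shifts: Qs = 5.5(P − 6) + 124.5.
Solving gives Q = 253.2 with buyers paying $29.4 and suppliers receiving $23.4 (the $6 wedge).
Burden on buyers: $4.4; on suppliers: $1.6. (They sum to $6.)

Buyers bear $4.4 per tire; suppliers bear $1.6 per tire.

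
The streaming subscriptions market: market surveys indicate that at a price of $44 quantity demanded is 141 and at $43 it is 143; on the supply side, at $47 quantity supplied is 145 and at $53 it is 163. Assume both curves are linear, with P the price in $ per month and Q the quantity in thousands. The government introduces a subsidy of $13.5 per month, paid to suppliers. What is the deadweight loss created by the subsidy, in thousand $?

Demand slope: (143 − 141)/(43 − 44) = -2, so Qd = 229 − 2P.
Supply slope: (163 − 145)/(53 − 47) = 3, so Qs = 3P + 4.
Before the subsidy: set 229 − 2P = 3P + 4 → P* = $45, Q* = 139.
With a per-unit subsidy paid to suppliers, each receives P + 13.5 per unit sold, so supply becomes Qs = 3(P + 13.5) + 4.
New equilibrium: buyers pay $36.9, suppliers receive $50.4, Q = 155.2. (Wedge: Pb − Ps = −13.5.)
Quantity rises by |ΔQ| = |139 − 155.2| = 16.2.
DWL = ½ · t · |ΔQ| = ½ · 13.5 · 16.2 = $109.35.

Deadweight loss = $109.35 thousand.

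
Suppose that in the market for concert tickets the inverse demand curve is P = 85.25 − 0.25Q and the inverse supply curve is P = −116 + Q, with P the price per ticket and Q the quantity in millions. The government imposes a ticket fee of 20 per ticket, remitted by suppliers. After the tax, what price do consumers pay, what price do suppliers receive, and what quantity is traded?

Inverting to Q(P) form: Qd = 341 − 4P; Qs = P + 116.
Before the tax: set 341 − 4P = P + 116 → P* = 45, Q* = 161.
With the tax collected from suppliers, supply shifts: Qs = (P − 20) + 116.
Solving gives Q = 145 with consumers paying 49 and suppliers receiving 29 (the 20 wedge).

Consumers pay 49; suppliers receive 29; quantity = 145.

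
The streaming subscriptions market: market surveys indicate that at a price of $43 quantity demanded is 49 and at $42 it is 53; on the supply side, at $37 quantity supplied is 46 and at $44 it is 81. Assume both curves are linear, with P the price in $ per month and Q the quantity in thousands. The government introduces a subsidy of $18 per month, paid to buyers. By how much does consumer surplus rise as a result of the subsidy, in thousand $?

Consumer surplus rises by $810 thousand.

Demand slope: (53 − 49)/(42 − 43) = -4, so Qd = 221 − 4P.
Supply slope: (81 − 46)/(44 − 37) = 5, so Qs = 5P − 139.
Without the subsidy, 221 − 4P = 5P − 139 gives 9P = 360, so P* = $40 and Q* = 61.
With a per-unit subsidy paid to buyers, each effectively pays P − 18, so demand becomes Qd = 221 − 4(P − 18).
Solving gives Q = 101 with buyers paying $30 and sellers receiving $48 (the $18 wedge).
ΔCS is the trapezoid between Q = 101 and Q = 61 of height $10: ½ · (61 + 101) · 10 = $810.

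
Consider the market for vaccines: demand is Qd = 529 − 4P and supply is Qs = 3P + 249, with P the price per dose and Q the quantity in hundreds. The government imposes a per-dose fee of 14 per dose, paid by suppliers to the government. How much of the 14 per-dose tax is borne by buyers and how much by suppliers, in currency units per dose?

Buyers bear 6 per dose; suppliers bear 8 per dose.

Before the tax: set 529 − 4P = 3P + 249 → P* = 40, Q* = 369.
With the tax collected from suppliers, supply shifts: Qs = 3(P − 14) + 249.
New equilibrium: buyers pay 46, suppliers receive 32, Q = 345. (Wedge: Pb − Ps = 14.)
Burden on buyers: 6; on suppliers: 8. (They sum to 14.)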